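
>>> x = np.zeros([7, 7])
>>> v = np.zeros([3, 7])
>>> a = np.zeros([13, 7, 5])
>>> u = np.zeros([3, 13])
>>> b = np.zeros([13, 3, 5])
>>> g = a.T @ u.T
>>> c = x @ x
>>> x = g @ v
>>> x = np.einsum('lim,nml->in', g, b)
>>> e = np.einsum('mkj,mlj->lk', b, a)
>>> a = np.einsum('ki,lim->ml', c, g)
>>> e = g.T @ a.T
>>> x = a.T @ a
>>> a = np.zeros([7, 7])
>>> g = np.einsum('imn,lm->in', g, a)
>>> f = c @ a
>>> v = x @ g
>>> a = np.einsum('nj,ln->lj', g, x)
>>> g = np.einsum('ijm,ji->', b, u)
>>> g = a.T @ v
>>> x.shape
(5, 5)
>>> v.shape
(5, 3)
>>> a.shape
(5, 3)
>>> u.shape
(3, 13)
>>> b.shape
(13, 3, 5)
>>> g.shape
(3, 3)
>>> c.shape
(7, 7)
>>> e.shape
(3, 7, 3)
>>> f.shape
(7, 7)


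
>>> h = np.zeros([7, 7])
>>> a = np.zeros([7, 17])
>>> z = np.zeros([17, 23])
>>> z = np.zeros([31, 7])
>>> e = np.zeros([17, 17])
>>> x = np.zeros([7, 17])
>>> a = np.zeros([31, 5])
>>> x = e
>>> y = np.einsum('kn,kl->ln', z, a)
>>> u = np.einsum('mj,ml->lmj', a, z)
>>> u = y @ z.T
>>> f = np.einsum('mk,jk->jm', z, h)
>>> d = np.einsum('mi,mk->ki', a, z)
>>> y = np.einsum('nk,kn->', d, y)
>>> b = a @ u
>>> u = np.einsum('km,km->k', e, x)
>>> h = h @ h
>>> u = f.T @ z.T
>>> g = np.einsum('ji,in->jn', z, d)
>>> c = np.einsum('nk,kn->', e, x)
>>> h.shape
(7, 7)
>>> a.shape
(31, 5)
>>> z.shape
(31, 7)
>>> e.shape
(17, 17)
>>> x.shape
(17, 17)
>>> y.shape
()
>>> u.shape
(31, 31)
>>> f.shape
(7, 31)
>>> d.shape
(7, 5)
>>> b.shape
(31, 31)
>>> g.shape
(31, 5)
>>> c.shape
()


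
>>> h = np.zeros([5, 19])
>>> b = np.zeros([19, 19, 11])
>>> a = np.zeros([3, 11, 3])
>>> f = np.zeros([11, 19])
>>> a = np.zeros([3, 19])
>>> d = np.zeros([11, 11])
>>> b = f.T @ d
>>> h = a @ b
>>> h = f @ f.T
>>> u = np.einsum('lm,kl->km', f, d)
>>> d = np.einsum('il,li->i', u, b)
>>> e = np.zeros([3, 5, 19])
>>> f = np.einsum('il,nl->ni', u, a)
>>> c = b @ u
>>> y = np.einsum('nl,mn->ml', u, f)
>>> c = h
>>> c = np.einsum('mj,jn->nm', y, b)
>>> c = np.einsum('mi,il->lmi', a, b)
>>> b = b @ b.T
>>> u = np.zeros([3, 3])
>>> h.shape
(11, 11)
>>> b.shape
(19, 19)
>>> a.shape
(3, 19)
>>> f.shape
(3, 11)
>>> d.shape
(11,)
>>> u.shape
(3, 3)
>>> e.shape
(3, 5, 19)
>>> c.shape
(11, 3, 19)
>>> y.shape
(3, 19)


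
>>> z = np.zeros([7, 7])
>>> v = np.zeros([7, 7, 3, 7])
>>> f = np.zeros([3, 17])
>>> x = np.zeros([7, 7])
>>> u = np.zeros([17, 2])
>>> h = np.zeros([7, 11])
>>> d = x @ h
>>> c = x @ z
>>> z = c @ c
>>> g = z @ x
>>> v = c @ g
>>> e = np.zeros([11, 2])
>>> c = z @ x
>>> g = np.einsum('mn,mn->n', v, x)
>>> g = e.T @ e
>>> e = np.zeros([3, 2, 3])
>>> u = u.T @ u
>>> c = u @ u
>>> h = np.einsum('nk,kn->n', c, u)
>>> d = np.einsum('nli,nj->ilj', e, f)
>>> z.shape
(7, 7)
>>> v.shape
(7, 7)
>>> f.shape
(3, 17)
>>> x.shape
(7, 7)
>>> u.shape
(2, 2)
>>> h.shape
(2,)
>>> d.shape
(3, 2, 17)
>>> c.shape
(2, 2)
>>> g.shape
(2, 2)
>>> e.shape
(3, 2, 3)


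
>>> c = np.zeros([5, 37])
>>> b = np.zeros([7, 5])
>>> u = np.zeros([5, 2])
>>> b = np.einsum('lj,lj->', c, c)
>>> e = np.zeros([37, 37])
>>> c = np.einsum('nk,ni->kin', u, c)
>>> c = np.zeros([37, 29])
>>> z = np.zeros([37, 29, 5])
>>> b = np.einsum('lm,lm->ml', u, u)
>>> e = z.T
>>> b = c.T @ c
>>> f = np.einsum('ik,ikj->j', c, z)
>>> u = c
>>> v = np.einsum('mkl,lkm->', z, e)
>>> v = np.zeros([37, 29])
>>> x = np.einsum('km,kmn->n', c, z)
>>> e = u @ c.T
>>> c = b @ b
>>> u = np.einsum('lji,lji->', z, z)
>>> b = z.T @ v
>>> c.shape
(29, 29)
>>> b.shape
(5, 29, 29)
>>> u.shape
()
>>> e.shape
(37, 37)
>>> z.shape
(37, 29, 5)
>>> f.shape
(5,)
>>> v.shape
(37, 29)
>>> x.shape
(5,)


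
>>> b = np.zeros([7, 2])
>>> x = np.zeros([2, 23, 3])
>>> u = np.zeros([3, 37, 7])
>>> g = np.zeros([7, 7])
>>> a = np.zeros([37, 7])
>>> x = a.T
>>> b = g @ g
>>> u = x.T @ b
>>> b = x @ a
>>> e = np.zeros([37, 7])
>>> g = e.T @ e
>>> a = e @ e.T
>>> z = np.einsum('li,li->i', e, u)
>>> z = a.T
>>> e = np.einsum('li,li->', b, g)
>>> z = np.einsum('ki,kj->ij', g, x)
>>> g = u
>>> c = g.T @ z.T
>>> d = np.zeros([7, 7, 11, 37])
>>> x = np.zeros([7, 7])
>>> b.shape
(7, 7)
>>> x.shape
(7, 7)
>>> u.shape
(37, 7)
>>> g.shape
(37, 7)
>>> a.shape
(37, 37)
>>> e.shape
()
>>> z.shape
(7, 37)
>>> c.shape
(7, 7)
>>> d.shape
(7, 7, 11, 37)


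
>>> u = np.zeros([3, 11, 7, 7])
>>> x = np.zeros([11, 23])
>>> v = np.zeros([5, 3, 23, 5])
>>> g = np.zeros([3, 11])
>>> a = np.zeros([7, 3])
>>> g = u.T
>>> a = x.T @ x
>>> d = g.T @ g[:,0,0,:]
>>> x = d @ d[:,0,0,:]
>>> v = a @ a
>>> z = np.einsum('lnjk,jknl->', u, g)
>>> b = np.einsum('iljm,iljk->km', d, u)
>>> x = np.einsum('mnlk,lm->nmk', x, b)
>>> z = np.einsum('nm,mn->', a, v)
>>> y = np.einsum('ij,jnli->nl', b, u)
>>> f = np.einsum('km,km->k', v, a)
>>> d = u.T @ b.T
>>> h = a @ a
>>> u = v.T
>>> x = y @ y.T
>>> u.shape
(23, 23)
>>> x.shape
(11, 11)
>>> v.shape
(23, 23)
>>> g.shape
(7, 7, 11, 3)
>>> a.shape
(23, 23)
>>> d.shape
(7, 7, 11, 7)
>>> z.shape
()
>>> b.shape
(7, 3)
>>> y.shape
(11, 7)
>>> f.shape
(23,)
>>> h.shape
(23, 23)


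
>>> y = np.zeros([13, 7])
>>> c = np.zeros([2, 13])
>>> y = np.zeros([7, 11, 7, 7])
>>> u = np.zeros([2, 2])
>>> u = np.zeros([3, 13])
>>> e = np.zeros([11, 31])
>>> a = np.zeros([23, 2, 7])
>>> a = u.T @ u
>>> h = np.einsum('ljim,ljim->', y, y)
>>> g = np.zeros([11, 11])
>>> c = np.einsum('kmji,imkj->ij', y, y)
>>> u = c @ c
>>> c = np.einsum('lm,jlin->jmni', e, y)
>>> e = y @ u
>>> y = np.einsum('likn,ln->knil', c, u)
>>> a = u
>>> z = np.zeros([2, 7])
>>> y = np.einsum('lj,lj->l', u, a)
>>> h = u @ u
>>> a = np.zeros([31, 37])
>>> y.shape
(7,)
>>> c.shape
(7, 31, 7, 7)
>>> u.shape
(7, 7)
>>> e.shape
(7, 11, 7, 7)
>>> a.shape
(31, 37)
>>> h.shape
(7, 7)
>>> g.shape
(11, 11)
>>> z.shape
(2, 7)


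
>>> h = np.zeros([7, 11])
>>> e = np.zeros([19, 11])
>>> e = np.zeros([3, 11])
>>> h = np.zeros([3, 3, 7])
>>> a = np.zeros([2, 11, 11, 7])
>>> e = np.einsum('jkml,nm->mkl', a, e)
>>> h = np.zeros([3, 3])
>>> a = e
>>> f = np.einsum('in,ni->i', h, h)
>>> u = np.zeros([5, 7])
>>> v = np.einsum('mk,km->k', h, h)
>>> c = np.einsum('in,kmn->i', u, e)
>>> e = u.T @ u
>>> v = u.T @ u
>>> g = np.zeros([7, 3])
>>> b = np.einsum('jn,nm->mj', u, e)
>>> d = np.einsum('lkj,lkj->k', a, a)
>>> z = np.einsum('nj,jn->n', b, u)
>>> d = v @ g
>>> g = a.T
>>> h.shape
(3, 3)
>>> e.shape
(7, 7)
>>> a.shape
(11, 11, 7)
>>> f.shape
(3,)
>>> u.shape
(5, 7)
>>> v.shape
(7, 7)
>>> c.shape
(5,)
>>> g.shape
(7, 11, 11)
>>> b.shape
(7, 5)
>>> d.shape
(7, 3)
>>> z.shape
(7,)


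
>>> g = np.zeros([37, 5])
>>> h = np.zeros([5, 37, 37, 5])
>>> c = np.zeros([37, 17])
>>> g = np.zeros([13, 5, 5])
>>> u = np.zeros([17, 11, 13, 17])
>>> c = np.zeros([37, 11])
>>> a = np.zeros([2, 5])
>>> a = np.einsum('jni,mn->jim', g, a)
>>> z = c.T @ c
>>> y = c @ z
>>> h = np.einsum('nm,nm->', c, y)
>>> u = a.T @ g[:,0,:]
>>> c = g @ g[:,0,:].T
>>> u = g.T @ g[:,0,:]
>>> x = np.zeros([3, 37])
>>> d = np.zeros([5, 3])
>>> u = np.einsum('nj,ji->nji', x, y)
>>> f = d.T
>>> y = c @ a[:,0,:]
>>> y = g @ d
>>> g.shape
(13, 5, 5)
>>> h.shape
()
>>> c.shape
(13, 5, 13)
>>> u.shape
(3, 37, 11)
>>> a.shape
(13, 5, 2)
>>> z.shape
(11, 11)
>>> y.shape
(13, 5, 3)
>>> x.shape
(3, 37)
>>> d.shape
(5, 3)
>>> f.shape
(3, 5)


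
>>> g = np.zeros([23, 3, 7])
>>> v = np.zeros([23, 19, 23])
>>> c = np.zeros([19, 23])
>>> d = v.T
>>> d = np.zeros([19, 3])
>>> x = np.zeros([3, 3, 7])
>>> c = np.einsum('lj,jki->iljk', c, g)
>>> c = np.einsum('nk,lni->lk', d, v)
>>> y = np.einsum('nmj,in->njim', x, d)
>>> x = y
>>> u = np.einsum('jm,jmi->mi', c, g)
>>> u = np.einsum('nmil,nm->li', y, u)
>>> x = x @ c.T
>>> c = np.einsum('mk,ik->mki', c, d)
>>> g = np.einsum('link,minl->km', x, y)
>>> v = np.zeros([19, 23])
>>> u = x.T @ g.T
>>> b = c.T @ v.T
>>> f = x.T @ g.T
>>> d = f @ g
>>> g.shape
(23, 3)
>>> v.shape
(19, 23)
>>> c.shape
(23, 3, 19)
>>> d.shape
(23, 19, 7, 3)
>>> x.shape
(3, 7, 19, 23)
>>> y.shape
(3, 7, 19, 3)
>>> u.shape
(23, 19, 7, 23)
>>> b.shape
(19, 3, 19)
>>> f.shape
(23, 19, 7, 23)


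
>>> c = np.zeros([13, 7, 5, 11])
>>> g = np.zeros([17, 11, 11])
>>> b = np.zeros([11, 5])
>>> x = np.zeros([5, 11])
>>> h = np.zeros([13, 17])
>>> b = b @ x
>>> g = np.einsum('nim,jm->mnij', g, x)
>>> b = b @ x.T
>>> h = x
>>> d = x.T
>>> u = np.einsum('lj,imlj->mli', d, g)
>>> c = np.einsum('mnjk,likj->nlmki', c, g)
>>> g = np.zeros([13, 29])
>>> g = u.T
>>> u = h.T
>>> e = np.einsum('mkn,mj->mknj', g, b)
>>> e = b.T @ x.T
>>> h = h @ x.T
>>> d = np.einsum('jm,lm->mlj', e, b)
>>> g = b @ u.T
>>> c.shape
(7, 11, 13, 11, 17)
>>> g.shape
(11, 11)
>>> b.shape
(11, 5)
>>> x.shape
(5, 11)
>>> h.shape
(5, 5)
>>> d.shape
(5, 11, 5)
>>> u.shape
(11, 5)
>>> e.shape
(5, 5)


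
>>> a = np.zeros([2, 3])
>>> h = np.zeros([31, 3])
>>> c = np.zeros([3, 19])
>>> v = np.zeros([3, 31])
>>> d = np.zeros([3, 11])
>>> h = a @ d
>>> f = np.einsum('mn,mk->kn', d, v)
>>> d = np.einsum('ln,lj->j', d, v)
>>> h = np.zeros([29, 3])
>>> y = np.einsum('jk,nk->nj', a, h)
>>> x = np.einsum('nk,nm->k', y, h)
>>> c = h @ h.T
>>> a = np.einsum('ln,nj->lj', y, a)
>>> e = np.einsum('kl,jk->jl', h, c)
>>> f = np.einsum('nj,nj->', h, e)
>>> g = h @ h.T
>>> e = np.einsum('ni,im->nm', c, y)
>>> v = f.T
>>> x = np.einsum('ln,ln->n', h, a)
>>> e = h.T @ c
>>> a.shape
(29, 3)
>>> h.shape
(29, 3)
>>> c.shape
(29, 29)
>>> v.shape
()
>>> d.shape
(31,)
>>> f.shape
()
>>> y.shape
(29, 2)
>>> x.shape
(3,)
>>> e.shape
(3, 29)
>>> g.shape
(29, 29)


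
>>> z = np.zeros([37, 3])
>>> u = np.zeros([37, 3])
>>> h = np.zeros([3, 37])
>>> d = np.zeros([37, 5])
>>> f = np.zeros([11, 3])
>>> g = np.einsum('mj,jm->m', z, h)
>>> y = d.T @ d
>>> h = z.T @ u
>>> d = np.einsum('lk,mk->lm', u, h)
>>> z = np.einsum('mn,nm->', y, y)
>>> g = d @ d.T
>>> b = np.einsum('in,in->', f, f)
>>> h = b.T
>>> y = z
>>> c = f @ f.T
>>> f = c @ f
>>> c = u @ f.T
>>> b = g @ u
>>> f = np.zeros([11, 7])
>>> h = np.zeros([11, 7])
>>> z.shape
()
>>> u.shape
(37, 3)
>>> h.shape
(11, 7)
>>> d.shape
(37, 3)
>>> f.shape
(11, 7)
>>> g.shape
(37, 37)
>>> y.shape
()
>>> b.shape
(37, 3)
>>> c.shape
(37, 11)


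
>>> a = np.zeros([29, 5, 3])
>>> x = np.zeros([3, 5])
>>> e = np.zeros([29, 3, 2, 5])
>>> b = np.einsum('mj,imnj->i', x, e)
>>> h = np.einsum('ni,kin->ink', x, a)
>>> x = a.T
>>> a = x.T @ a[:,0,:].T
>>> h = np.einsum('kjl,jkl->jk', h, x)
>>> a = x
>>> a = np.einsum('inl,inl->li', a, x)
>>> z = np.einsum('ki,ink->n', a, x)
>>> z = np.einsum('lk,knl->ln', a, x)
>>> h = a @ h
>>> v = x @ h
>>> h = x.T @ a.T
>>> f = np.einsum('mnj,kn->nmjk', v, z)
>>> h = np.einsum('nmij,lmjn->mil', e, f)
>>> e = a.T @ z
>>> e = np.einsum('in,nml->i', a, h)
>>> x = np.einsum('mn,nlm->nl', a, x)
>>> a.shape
(29, 3)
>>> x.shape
(3, 5)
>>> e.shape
(29,)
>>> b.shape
(29,)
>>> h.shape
(3, 2, 5)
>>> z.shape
(29, 5)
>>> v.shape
(3, 5, 5)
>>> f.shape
(5, 3, 5, 29)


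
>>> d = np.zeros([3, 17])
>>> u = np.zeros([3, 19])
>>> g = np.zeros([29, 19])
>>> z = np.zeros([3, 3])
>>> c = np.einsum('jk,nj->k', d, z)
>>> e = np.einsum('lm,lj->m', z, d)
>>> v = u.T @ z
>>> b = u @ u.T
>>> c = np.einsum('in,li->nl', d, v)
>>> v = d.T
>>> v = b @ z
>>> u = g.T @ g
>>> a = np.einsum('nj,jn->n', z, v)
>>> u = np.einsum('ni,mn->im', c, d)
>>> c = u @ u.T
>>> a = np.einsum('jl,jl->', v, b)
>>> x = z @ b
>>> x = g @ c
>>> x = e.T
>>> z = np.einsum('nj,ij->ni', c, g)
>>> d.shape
(3, 17)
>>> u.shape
(19, 3)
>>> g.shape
(29, 19)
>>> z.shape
(19, 29)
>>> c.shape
(19, 19)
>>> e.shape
(3,)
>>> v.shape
(3, 3)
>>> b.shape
(3, 3)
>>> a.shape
()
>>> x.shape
(3,)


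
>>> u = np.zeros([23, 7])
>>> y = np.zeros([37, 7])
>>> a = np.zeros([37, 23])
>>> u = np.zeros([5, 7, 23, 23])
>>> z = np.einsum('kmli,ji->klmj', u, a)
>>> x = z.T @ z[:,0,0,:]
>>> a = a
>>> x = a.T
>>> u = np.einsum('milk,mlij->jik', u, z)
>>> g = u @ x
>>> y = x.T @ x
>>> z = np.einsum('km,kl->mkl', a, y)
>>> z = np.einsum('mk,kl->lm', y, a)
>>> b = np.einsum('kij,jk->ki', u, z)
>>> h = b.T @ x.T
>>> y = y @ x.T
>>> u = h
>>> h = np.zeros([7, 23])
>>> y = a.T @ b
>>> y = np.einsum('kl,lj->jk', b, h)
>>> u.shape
(7, 23)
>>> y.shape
(23, 37)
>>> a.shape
(37, 23)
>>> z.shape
(23, 37)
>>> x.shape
(23, 37)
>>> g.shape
(37, 7, 37)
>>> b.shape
(37, 7)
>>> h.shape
(7, 23)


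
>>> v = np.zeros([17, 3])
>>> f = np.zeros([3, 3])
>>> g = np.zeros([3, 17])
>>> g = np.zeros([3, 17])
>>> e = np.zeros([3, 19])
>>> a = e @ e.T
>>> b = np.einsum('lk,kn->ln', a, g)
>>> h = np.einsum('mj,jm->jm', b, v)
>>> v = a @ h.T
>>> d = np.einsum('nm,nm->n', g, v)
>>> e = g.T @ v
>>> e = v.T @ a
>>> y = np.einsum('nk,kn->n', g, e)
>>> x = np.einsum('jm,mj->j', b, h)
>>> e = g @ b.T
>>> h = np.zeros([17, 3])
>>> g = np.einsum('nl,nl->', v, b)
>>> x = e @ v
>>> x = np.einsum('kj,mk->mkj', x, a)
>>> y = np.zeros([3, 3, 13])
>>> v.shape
(3, 17)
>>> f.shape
(3, 3)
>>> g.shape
()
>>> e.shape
(3, 3)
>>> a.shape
(3, 3)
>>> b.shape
(3, 17)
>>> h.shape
(17, 3)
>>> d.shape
(3,)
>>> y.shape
(3, 3, 13)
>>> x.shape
(3, 3, 17)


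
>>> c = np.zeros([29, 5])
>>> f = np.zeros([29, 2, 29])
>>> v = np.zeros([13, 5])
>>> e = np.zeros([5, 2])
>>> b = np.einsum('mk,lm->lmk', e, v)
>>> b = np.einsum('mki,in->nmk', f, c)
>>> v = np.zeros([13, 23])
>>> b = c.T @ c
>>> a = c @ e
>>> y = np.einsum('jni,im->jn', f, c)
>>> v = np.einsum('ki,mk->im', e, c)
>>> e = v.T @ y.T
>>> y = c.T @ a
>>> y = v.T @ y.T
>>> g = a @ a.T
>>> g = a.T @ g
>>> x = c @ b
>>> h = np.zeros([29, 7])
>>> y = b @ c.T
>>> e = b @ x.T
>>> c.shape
(29, 5)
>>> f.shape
(29, 2, 29)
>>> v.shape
(2, 29)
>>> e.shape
(5, 29)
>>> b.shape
(5, 5)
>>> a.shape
(29, 2)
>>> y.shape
(5, 29)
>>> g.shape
(2, 29)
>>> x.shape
(29, 5)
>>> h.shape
(29, 7)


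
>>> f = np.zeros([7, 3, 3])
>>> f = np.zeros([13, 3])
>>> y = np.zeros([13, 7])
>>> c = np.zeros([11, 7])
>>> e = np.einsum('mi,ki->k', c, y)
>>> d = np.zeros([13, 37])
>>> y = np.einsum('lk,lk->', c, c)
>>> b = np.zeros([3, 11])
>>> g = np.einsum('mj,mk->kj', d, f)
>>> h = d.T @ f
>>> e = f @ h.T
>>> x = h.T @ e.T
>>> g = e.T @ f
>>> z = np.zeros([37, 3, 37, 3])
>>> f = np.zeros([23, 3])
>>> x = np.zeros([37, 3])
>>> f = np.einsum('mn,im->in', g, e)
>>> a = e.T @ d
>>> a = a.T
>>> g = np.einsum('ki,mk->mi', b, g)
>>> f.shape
(13, 3)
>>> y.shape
()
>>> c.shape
(11, 7)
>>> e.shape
(13, 37)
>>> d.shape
(13, 37)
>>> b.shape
(3, 11)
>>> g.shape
(37, 11)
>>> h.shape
(37, 3)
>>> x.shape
(37, 3)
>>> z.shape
(37, 3, 37, 3)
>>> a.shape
(37, 37)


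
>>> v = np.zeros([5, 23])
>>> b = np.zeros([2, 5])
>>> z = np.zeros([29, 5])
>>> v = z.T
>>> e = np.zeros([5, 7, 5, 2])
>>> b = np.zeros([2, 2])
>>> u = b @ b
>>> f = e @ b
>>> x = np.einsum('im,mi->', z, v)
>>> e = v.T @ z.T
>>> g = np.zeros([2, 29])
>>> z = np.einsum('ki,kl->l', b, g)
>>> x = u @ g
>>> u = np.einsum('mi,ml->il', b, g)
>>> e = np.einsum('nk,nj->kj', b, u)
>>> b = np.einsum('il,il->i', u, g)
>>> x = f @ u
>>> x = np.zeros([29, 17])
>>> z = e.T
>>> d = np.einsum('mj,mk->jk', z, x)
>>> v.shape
(5, 29)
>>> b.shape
(2,)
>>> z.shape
(29, 2)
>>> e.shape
(2, 29)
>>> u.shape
(2, 29)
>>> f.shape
(5, 7, 5, 2)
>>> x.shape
(29, 17)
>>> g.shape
(2, 29)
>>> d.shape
(2, 17)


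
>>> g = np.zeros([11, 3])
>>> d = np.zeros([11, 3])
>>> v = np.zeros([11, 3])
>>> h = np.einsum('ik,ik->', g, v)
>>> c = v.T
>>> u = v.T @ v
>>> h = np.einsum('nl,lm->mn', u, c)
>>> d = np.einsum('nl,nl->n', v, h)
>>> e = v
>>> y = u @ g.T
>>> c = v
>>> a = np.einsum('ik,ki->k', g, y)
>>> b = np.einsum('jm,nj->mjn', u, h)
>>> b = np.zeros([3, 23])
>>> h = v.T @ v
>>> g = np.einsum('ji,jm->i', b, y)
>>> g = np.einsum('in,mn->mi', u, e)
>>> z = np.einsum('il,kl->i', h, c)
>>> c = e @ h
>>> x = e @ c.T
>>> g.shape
(11, 3)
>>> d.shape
(11,)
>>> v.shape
(11, 3)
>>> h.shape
(3, 3)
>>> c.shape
(11, 3)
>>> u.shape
(3, 3)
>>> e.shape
(11, 3)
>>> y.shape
(3, 11)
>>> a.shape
(3,)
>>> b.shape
(3, 23)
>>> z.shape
(3,)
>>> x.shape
(11, 11)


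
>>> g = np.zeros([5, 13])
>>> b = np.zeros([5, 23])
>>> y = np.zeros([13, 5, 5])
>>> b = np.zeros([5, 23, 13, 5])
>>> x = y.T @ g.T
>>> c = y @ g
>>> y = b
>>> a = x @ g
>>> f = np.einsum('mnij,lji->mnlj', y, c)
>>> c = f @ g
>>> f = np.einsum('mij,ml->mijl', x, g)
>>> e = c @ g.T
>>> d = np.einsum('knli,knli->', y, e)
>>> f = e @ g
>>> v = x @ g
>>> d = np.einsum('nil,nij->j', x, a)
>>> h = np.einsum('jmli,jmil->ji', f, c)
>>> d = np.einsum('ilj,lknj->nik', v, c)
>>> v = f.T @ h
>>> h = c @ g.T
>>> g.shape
(5, 13)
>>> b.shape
(5, 23, 13, 5)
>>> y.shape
(5, 23, 13, 5)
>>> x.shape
(5, 5, 5)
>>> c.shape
(5, 23, 13, 13)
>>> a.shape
(5, 5, 13)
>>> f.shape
(5, 23, 13, 13)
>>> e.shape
(5, 23, 13, 5)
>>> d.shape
(13, 5, 23)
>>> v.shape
(13, 13, 23, 13)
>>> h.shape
(5, 23, 13, 5)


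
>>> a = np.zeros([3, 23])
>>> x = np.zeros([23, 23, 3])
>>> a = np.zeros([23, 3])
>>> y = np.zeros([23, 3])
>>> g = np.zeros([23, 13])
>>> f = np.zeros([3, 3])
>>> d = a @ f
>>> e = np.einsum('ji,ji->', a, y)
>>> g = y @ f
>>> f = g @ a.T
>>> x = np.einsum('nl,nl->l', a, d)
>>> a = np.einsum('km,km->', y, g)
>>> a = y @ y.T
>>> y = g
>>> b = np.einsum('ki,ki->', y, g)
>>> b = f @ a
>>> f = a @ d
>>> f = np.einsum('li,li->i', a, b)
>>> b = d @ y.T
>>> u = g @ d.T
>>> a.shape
(23, 23)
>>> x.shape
(3,)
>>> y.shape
(23, 3)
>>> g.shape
(23, 3)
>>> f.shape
(23,)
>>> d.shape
(23, 3)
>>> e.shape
()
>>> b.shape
(23, 23)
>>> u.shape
(23, 23)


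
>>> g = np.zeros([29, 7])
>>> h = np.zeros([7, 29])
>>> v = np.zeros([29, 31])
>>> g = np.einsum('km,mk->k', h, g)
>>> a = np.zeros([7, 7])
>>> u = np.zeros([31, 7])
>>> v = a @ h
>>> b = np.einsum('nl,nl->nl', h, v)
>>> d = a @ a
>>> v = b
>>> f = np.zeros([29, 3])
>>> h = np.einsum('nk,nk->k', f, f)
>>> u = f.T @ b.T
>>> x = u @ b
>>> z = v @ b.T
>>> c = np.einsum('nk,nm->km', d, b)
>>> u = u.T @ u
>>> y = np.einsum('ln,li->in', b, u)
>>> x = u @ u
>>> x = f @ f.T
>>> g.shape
(7,)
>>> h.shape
(3,)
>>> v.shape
(7, 29)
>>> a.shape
(7, 7)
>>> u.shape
(7, 7)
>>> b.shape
(7, 29)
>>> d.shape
(7, 7)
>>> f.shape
(29, 3)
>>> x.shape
(29, 29)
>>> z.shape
(7, 7)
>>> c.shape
(7, 29)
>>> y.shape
(7, 29)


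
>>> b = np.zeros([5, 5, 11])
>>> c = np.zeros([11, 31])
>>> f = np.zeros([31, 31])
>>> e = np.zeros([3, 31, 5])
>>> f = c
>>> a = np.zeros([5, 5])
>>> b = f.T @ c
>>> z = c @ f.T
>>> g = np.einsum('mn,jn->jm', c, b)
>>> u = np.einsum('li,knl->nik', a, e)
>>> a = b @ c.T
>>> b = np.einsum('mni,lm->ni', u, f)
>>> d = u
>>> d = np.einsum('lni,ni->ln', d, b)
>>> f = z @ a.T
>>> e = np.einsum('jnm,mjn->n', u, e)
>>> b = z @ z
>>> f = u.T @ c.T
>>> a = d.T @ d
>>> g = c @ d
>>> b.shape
(11, 11)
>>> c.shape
(11, 31)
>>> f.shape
(3, 5, 11)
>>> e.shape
(5,)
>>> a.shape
(5, 5)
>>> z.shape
(11, 11)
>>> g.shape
(11, 5)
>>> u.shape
(31, 5, 3)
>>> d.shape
(31, 5)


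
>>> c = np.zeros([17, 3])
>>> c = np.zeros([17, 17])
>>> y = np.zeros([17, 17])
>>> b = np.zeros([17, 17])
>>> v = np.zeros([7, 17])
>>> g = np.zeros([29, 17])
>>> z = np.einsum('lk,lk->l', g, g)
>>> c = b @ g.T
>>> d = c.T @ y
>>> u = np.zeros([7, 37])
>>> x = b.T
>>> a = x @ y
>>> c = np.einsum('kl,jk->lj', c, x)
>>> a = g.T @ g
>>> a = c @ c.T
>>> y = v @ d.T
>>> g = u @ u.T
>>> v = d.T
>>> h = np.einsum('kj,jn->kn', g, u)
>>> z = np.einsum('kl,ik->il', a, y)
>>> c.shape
(29, 17)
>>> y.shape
(7, 29)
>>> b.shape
(17, 17)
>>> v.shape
(17, 29)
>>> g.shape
(7, 7)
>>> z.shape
(7, 29)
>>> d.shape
(29, 17)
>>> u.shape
(7, 37)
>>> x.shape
(17, 17)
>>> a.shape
(29, 29)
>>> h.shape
(7, 37)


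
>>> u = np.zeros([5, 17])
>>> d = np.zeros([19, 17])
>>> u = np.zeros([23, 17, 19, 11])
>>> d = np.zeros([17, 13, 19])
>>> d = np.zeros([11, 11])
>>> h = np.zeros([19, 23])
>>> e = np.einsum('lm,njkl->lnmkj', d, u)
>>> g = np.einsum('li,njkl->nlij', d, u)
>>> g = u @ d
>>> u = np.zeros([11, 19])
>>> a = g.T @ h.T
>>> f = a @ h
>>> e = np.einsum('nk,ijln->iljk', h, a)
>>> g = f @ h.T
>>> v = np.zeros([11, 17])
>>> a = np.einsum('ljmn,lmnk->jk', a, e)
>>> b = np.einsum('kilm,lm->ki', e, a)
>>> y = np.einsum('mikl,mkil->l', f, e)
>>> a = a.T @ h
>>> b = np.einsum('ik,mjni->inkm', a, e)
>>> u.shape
(11, 19)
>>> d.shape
(11, 11)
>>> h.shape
(19, 23)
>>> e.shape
(11, 17, 19, 23)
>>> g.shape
(11, 19, 17, 19)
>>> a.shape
(23, 23)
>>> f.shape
(11, 19, 17, 23)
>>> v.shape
(11, 17)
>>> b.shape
(23, 19, 23, 11)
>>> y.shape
(23,)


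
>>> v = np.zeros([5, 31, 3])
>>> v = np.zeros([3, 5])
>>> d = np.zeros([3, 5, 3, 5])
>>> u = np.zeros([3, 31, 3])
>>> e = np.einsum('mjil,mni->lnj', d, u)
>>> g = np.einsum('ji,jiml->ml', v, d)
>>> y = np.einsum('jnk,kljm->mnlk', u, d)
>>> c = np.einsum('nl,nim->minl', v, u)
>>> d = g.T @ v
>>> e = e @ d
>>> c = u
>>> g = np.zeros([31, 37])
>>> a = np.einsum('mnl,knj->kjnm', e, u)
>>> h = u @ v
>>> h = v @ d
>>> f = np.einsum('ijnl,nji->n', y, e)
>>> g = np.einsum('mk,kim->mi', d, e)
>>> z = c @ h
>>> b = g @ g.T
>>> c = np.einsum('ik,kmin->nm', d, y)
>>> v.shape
(3, 5)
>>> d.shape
(5, 5)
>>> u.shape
(3, 31, 3)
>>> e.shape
(5, 31, 5)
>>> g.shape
(5, 31)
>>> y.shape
(5, 31, 5, 3)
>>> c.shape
(3, 31)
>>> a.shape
(3, 3, 31, 5)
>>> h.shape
(3, 5)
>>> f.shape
(5,)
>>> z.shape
(3, 31, 5)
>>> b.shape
(5, 5)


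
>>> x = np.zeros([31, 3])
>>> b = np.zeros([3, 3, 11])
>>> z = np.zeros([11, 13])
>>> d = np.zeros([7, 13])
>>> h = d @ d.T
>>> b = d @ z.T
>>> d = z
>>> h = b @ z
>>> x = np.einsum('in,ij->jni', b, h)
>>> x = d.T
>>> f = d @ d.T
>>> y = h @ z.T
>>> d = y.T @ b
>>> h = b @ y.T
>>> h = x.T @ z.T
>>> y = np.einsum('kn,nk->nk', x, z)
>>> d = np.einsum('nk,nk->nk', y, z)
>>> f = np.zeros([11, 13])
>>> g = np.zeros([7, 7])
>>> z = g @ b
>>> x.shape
(13, 11)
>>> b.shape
(7, 11)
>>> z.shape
(7, 11)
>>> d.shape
(11, 13)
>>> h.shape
(11, 11)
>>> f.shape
(11, 13)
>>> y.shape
(11, 13)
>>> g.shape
(7, 7)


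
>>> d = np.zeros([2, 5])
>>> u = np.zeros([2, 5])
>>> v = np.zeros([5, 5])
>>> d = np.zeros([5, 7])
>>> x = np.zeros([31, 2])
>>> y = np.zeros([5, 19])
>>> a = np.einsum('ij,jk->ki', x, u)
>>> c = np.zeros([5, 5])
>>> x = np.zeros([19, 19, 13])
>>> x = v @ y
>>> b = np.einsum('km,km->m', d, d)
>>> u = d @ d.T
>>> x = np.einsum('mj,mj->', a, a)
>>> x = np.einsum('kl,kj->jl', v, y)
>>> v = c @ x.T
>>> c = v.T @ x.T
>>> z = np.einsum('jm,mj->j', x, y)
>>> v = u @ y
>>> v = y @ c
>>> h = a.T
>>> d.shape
(5, 7)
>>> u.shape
(5, 5)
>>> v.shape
(5, 19)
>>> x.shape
(19, 5)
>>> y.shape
(5, 19)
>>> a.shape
(5, 31)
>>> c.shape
(19, 19)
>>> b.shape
(7,)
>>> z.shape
(19,)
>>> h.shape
(31, 5)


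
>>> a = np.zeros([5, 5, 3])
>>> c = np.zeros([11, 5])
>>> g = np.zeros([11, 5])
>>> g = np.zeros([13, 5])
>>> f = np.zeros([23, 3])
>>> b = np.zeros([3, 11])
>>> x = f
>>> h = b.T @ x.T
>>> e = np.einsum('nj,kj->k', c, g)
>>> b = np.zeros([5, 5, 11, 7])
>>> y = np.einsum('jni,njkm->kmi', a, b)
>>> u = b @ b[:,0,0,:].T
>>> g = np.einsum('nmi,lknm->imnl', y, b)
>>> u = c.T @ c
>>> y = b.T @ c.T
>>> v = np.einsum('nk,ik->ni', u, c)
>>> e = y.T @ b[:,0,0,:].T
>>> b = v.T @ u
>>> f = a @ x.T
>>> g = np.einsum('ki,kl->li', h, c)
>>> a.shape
(5, 5, 3)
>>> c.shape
(11, 5)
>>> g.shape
(5, 23)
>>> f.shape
(5, 5, 23)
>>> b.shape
(11, 5)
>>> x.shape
(23, 3)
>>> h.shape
(11, 23)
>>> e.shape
(11, 5, 11, 5)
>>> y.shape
(7, 11, 5, 11)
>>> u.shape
(5, 5)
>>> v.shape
(5, 11)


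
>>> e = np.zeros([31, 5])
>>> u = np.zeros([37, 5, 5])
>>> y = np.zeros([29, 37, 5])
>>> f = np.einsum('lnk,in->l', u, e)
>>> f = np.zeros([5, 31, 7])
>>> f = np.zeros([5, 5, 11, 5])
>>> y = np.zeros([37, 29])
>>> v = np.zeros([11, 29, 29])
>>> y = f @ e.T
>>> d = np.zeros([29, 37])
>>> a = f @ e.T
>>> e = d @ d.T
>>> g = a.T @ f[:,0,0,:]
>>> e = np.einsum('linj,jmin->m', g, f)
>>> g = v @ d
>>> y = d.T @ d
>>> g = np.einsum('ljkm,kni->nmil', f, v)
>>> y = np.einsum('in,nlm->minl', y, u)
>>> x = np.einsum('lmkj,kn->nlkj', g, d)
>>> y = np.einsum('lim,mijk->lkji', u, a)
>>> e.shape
(5,)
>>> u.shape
(37, 5, 5)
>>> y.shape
(37, 31, 11, 5)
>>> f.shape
(5, 5, 11, 5)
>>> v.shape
(11, 29, 29)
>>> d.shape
(29, 37)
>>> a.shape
(5, 5, 11, 31)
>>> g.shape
(29, 5, 29, 5)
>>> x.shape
(37, 29, 29, 5)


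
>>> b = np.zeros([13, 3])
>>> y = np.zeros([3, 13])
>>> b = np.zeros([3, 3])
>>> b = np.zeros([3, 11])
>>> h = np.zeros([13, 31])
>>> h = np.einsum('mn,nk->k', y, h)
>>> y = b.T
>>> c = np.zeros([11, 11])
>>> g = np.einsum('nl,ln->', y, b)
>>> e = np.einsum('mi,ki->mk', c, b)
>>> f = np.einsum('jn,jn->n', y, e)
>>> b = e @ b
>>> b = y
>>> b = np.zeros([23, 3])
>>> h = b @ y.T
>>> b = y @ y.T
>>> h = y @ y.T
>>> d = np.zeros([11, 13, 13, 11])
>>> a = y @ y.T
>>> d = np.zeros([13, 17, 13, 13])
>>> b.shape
(11, 11)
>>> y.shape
(11, 3)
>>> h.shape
(11, 11)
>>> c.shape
(11, 11)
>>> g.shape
()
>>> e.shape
(11, 3)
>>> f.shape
(3,)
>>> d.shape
(13, 17, 13, 13)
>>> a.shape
(11, 11)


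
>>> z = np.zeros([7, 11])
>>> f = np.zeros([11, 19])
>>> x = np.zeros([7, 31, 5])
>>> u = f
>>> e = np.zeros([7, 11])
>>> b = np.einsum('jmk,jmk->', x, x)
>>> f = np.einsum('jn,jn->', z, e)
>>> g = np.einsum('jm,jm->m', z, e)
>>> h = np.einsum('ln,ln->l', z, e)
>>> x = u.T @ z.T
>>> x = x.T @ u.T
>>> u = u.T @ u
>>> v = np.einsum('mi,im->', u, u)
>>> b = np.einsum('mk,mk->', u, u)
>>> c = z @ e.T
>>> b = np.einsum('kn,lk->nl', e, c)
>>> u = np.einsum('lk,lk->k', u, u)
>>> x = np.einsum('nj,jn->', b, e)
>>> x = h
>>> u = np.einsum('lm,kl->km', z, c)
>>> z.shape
(7, 11)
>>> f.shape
()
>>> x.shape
(7,)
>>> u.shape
(7, 11)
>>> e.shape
(7, 11)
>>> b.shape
(11, 7)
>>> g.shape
(11,)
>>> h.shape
(7,)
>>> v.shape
()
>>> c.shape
(7, 7)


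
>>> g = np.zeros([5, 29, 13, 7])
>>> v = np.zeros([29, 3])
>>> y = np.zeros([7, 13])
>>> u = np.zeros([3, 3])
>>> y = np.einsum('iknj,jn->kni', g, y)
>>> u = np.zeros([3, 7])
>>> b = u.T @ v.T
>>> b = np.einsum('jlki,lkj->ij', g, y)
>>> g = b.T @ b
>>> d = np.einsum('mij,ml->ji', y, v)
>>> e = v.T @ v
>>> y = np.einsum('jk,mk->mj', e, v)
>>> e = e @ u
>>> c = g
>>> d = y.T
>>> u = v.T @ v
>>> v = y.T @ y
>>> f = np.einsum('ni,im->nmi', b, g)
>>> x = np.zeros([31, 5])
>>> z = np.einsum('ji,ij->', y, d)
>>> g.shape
(5, 5)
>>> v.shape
(3, 3)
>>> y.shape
(29, 3)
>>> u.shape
(3, 3)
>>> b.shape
(7, 5)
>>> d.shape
(3, 29)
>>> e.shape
(3, 7)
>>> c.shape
(5, 5)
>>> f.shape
(7, 5, 5)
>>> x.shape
(31, 5)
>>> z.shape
()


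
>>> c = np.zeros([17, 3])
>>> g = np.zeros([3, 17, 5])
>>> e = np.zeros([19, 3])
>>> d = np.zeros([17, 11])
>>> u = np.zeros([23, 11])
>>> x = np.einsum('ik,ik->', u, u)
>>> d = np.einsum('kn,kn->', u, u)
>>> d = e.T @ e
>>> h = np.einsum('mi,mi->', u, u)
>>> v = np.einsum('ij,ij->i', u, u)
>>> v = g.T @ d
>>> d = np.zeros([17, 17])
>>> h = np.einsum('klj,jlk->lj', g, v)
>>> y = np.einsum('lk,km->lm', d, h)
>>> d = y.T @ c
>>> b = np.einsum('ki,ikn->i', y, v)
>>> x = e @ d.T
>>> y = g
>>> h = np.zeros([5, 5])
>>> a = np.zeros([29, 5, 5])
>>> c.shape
(17, 3)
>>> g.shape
(3, 17, 5)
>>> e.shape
(19, 3)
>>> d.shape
(5, 3)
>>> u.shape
(23, 11)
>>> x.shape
(19, 5)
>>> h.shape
(5, 5)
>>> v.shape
(5, 17, 3)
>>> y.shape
(3, 17, 5)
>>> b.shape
(5,)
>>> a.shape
(29, 5, 5)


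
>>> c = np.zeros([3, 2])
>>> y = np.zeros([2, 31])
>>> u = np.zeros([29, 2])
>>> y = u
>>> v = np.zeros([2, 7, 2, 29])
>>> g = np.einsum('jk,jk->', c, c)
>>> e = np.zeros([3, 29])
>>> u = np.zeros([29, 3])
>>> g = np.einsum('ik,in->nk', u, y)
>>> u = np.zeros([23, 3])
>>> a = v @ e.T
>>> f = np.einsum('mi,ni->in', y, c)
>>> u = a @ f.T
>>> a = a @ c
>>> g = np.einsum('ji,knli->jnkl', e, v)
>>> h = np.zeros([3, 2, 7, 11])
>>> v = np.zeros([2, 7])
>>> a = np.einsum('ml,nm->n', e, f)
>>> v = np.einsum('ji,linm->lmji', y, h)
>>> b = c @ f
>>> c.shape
(3, 2)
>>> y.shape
(29, 2)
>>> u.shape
(2, 7, 2, 2)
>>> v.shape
(3, 11, 29, 2)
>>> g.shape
(3, 7, 2, 2)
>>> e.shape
(3, 29)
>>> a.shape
(2,)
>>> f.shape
(2, 3)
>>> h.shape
(3, 2, 7, 11)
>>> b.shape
(3, 3)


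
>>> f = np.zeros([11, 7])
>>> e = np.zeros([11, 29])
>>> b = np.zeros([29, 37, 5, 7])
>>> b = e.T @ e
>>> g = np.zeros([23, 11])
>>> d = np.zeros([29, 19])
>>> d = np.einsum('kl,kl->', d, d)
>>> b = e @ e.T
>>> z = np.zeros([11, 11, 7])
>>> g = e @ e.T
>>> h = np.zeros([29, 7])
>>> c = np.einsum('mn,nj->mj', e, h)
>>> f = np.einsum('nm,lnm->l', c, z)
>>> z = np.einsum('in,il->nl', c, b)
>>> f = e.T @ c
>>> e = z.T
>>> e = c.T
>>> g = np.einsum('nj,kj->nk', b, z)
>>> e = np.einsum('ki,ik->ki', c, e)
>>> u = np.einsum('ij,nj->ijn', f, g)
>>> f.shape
(29, 7)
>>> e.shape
(11, 7)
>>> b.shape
(11, 11)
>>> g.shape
(11, 7)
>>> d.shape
()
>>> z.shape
(7, 11)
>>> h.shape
(29, 7)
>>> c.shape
(11, 7)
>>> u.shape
(29, 7, 11)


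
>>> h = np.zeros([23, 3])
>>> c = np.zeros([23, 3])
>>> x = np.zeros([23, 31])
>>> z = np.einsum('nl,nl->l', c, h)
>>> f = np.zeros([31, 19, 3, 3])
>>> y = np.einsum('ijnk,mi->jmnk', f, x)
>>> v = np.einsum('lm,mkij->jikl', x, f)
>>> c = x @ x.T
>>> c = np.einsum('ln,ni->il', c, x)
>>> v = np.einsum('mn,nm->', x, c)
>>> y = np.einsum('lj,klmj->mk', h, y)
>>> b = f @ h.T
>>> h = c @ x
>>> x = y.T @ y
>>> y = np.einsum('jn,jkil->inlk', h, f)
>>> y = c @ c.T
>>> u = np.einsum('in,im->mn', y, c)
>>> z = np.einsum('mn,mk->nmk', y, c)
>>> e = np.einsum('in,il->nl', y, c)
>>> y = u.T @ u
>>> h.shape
(31, 31)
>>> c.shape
(31, 23)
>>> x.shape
(19, 19)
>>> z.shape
(31, 31, 23)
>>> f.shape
(31, 19, 3, 3)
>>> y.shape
(31, 31)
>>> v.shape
()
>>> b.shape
(31, 19, 3, 23)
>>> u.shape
(23, 31)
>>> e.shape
(31, 23)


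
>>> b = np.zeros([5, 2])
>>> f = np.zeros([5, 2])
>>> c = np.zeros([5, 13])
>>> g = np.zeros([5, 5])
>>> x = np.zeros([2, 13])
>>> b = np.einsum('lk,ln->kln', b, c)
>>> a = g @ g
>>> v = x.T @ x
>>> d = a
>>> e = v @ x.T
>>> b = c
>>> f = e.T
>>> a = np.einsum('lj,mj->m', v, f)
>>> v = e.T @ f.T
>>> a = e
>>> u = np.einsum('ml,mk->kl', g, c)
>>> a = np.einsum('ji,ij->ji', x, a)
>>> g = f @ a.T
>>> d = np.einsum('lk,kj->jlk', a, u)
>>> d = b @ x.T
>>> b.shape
(5, 13)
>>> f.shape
(2, 13)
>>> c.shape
(5, 13)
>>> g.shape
(2, 2)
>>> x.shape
(2, 13)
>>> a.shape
(2, 13)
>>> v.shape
(2, 2)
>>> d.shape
(5, 2)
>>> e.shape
(13, 2)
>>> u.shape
(13, 5)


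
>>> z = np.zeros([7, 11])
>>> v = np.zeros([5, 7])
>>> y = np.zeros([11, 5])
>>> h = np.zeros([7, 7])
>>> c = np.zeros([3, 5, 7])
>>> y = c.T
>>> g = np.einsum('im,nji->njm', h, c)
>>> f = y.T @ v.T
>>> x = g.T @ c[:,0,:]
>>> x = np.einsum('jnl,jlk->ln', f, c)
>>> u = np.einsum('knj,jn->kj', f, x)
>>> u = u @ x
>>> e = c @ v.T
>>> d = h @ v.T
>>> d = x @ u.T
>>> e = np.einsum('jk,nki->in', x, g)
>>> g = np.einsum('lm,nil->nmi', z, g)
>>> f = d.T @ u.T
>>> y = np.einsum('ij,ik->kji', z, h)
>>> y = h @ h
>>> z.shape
(7, 11)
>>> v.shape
(5, 7)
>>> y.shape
(7, 7)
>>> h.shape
(7, 7)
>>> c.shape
(3, 5, 7)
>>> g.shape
(3, 11, 5)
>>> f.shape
(3, 3)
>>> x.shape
(5, 5)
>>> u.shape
(3, 5)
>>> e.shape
(7, 3)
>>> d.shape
(5, 3)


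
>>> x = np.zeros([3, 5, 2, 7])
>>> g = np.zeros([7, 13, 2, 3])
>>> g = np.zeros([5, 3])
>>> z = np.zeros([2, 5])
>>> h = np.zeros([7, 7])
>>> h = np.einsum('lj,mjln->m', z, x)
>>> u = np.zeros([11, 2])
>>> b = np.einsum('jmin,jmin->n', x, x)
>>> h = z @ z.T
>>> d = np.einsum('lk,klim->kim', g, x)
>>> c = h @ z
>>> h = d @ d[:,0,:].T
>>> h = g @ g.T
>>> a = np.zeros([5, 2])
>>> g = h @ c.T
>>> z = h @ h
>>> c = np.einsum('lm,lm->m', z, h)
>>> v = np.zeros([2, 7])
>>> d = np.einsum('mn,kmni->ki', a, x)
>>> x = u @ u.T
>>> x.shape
(11, 11)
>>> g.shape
(5, 2)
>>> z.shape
(5, 5)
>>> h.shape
(5, 5)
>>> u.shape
(11, 2)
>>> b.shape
(7,)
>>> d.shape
(3, 7)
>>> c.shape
(5,)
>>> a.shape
(5, 2)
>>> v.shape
(2, 7)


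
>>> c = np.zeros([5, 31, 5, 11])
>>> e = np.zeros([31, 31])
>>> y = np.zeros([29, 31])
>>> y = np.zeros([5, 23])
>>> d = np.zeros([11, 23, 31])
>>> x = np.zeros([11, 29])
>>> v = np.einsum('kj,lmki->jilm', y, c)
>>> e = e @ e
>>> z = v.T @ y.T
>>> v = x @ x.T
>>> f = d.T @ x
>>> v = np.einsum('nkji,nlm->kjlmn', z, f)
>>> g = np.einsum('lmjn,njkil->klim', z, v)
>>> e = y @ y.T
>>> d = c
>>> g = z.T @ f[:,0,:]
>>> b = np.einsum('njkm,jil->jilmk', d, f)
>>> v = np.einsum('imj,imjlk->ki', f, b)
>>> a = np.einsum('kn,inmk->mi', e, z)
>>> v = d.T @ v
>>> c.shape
(5, 31, 5, 11)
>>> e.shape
(5, 5)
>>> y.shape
(5, 23)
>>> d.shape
(5, 31, 5, 11)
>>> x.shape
(11, 29)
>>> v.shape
(11, 5, 31, 31)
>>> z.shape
(31, 5, 11, 5)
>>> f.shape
(31, 23, 29)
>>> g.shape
(5, 11, 5, 29)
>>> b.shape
(31, 23, 29, 11, 5)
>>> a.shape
(11, 31)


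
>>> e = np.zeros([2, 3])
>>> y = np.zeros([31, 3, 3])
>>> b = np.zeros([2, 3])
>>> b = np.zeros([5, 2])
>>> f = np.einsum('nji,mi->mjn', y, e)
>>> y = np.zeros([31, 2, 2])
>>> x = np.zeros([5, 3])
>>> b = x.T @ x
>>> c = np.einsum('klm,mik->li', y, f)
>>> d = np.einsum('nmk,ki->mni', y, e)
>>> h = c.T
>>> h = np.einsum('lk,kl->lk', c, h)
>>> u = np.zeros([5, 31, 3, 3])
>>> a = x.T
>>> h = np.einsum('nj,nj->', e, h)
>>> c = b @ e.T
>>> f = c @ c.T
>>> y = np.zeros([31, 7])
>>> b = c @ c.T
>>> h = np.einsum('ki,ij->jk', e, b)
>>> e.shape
(2, 3)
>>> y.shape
(31, 7)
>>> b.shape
(3, 3)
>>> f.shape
(3, 3)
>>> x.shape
(5, 3)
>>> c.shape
(3, 2)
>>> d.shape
(2, 31, 3)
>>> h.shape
(3, 2)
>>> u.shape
(5, 31, 3, 3)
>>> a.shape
(3, 5)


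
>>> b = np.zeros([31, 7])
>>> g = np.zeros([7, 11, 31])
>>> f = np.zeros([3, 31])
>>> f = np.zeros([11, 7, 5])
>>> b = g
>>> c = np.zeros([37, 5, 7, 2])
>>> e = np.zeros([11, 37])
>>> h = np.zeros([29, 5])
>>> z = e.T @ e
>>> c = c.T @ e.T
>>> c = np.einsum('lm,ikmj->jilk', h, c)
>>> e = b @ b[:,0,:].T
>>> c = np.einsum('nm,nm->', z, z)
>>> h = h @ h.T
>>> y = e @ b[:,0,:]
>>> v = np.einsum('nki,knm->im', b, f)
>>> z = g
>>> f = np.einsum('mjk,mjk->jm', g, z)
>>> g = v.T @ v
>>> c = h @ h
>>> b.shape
(7, 11, 31)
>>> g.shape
(5, 5)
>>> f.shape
(11, 7)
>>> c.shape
(29, 29)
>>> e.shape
(7, 11, 7)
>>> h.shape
(29, 29)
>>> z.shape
(7, 11, 31)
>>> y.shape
(7, 11, 31)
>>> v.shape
(31, 5)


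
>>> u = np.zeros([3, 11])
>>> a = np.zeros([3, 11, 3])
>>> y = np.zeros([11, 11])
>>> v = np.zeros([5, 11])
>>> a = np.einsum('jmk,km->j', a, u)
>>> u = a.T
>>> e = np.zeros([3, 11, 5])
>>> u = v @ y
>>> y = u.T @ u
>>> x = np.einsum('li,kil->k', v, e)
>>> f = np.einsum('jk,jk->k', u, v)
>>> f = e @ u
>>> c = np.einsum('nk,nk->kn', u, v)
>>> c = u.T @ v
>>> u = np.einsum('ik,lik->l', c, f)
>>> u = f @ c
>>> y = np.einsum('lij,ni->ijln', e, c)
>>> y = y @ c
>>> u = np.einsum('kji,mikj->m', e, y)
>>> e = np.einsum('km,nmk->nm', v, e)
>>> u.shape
(11,)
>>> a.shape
(3,)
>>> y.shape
(11, 5, 3, 11)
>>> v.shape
(5, 11)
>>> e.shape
(3, 11)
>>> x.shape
(3,)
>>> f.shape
(3, 11, 11)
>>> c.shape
(11, 11)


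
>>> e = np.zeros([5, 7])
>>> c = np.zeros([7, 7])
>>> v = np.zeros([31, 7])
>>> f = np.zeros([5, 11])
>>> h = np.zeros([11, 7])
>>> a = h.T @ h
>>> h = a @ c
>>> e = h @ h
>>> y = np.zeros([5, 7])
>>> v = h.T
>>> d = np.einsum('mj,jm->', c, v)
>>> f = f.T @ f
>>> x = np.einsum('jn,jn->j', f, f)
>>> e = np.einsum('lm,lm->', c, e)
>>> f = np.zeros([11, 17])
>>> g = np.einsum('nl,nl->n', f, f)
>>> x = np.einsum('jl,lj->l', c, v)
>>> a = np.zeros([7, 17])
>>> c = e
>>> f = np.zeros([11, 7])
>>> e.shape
()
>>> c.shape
()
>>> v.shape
(7, 7)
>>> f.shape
(11, 7)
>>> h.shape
(7, 7)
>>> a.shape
(7, 17)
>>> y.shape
(5, 7)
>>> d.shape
()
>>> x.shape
(7,)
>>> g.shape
(11,)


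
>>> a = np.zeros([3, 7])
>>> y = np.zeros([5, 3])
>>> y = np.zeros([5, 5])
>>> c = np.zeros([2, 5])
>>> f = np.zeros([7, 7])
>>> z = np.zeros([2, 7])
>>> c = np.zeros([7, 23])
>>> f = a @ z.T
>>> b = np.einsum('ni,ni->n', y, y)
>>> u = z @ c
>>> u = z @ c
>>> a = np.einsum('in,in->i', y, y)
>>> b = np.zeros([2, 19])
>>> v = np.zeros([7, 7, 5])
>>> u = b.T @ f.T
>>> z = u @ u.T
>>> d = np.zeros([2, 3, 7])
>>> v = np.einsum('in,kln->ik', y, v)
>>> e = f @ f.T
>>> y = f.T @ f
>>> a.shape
(5,)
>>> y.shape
(2, 2)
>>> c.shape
(7, 23)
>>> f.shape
(3, 2)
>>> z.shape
(19, 19)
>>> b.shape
(2, 19)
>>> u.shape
(19, 3)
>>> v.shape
(5, 7)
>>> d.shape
(2, 3, 7)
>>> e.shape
(3, 3)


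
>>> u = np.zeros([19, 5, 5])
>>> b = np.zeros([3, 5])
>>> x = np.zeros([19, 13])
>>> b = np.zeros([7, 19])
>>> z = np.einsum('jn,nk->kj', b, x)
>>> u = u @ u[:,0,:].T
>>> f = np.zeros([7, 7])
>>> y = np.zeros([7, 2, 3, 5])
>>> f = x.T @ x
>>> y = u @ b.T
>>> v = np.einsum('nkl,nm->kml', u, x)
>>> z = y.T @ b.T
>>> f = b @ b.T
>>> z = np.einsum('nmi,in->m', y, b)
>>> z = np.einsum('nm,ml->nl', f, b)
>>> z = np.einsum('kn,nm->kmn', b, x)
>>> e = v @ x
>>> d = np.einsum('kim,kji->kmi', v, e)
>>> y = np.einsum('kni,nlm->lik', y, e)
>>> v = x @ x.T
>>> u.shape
(19, 5, 19)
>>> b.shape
(7, 19)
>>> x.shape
(19, 13)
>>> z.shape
(7, 13, 19)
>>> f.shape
(7, 7)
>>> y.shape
(13, 7, 19)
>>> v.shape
(19, 19)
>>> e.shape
(5, 13, 13)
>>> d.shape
(5, 19, 13)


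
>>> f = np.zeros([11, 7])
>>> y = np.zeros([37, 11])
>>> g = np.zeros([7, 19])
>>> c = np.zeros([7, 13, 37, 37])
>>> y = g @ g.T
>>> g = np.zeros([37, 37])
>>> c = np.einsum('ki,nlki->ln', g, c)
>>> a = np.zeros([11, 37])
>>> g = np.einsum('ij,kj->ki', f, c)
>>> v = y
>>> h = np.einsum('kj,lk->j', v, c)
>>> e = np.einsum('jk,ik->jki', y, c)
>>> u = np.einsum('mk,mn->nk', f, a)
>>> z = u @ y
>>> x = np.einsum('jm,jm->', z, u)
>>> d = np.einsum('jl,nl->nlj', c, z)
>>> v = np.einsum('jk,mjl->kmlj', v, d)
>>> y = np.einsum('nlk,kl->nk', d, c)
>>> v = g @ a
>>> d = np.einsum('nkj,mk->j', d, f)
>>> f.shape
(11, 7)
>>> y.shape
(37, 13)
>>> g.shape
(13, 11)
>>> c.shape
(13, 7)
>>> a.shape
(11, 37)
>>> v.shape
(13, 37)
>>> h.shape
(7,)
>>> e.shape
(7, 7, 13)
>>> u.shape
(37, 7)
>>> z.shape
(37, 7)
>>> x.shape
()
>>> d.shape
(13,)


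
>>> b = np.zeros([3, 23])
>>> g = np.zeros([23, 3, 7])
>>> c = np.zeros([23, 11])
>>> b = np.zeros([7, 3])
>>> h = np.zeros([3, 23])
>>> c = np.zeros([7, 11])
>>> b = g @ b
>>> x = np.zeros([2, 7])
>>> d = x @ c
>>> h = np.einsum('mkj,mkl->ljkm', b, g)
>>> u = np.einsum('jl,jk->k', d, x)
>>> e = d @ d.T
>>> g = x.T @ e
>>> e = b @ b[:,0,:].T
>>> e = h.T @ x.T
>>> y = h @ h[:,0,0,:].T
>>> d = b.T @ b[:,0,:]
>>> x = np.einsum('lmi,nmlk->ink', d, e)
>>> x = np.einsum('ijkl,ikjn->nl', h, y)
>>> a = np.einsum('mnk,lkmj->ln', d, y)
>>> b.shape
(23, 3, 3)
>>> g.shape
(7, 2)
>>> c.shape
(7, 11)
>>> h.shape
(7, 3, 3, 23)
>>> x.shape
(7, 23)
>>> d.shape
(3, 3, 3)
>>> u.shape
(7,)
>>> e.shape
(23, 3, 3, 2)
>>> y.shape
(7, 3, 3, 7)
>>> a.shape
(7, 3)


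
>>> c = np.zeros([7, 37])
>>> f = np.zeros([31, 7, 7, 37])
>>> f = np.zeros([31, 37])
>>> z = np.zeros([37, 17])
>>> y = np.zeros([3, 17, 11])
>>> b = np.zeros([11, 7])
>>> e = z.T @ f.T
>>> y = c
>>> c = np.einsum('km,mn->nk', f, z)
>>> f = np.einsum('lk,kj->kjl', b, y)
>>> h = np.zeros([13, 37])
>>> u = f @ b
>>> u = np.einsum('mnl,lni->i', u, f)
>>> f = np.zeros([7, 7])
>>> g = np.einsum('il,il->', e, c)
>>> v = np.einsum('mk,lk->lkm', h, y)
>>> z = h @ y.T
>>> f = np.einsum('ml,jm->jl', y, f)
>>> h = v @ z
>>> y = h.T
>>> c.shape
(17, 31)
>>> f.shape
(7, 37)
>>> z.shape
(13, 7)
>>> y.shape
(7, 37, 7)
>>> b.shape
(11, 7)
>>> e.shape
(17, 31)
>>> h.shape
(7, 37, 7)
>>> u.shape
(11,)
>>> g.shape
()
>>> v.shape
(7, 37, 13)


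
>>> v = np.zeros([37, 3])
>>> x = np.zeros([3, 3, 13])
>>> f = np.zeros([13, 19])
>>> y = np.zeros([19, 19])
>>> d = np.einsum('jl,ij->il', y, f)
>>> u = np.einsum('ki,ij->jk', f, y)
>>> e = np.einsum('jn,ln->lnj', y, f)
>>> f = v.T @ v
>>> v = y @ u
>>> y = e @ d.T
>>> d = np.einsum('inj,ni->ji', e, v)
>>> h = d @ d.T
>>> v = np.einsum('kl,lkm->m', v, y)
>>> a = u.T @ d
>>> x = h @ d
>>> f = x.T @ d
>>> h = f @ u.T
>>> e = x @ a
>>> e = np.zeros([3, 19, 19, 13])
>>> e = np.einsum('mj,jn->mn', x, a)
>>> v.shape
(13,)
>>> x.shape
(19, 13)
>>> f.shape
(13, 13)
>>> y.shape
(13, 19, 13)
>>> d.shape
(19, 13)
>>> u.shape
(19, 13)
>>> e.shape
(19, 13)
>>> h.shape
(13, 19)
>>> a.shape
(13, 13)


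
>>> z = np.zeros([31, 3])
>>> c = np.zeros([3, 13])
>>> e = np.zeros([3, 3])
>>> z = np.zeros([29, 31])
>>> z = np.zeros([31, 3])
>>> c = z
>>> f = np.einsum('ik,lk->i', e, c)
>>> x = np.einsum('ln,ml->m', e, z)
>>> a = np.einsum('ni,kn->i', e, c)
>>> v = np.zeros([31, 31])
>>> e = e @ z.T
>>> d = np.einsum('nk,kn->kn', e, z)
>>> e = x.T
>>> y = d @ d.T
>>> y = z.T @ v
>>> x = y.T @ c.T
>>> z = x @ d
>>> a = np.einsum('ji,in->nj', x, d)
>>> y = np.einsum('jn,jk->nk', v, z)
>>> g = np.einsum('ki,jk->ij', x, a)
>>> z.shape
(31, 3)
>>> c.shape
(31, 3)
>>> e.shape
(31,)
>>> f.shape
(3,)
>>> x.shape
(31, 31)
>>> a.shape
(3, 31)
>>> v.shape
(31, 31)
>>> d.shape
(31, 3)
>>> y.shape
(31, 3)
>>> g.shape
(31, 3)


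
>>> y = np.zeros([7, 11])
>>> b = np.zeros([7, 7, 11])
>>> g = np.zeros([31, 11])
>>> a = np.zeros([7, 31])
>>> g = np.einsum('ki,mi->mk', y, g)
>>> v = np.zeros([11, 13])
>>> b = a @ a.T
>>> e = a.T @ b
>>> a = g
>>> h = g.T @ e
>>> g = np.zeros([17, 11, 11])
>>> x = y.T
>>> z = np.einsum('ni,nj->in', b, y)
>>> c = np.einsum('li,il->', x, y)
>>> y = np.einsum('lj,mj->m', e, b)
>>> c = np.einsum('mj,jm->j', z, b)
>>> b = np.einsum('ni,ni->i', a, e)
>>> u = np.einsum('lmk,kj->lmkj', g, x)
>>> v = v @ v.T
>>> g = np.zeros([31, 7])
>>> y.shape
(7,)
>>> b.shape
(7,)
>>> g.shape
(31, 7)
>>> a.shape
(31, 7)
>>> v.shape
(11, 11)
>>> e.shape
(31, 7)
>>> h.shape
(7, 7)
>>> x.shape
(11, 7)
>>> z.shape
(7, 7)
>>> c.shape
(7,)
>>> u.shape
(17, 11, 11, 7)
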